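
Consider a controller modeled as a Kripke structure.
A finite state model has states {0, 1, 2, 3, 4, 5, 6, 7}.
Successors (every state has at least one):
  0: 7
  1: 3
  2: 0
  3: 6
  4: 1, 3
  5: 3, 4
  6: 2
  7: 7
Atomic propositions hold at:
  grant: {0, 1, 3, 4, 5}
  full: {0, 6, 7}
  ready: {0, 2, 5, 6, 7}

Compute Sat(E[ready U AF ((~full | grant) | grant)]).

Sat(~full) = {1, 2, 3, 4, 5}
Sat(~full | grant) = {0, 1, 2, 3, 4, 5}
Sat((~full | grant) | grant) = {0, 1, 2, 3, 4, 5}
AF ((~full | grant) | grant): least fixpoint, start Z0 = {0, 1, 2, 3, 4, 5}, add states with every successor in Z. Z1 = {0, 1, 2, 3, 4, 5, 6}; fixed.
Sat(AF ((~full | grant) | grant)) = {0, 1, 2, 3, 4, 5, 6}
E[ready U AF ((~full | grant) | grant)]: least fixpoint, start Z0 = Sat(AF ((~full | grant) | grant)) = {0, 1, 2, 3, 4, 5, 6}, add states in Sat(ready) with some successor in Z. Already a fixed point.
Sat(E[ready U AF ((~full | grant) | grant)]) = {0, 1, 2, 3, 4, 5, 6}

{0, 1, 2, 3, 4, 5, 6}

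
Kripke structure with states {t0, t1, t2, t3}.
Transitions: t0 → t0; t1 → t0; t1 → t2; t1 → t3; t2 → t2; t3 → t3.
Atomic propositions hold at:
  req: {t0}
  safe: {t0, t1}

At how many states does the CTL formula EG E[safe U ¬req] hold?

3

Sat(¬req) = {t1, t2, t3}
E[safe U ¬req]: least fixpoint, start Z0 = Sat(¬req) = {t1, t2, t3}, add states in Sat(safe) with some successor in Z. Already a fixed point.
Sat(E[safe U ¬req]) = {t1, t2, t3}
EG E[safe U ¬req]: greatest fixpoint, start Z0 = {t1, t2, t3}, keep only states in Sat with some successor in Z. Already a fixed point.
Sat(EG E[safe U ¬req]) = {t1, t2, t3}
|Sat(EG E[safe U ¬req])| = |{t1, t2, t3}| = 3.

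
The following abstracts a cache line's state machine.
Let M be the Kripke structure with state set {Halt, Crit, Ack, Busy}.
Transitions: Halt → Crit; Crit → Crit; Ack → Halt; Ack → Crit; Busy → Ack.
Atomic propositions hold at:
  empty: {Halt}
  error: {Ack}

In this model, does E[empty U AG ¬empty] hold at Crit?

Sat(¬empty) = {Crit, Ack, Busy}
AG ¬empty: greatest fixpoint, start Z0 = {Crit, Ack, Busy}, keep only states in Sat with every successor in Z. Z1 = {Crit, Busy}; Z2 = {Crit}; fixed.
Sat(AG ¬empty) = {Crit}
E[empty U AG ¬empty]: least fixpoint, start Z0 = Sat(AG ¬empty) = {Crit}, add states in Sat(empty) with some successor in Z. Z1 = {Halt, Crit}; fixed.
Sat(E[empty U AG ¬empty]) = {Halt, Crit}
Crit ∈ Sat(E[empty U AG ¬empty]) = {Halt, Crit}, so the formula holds at Crit.

Yes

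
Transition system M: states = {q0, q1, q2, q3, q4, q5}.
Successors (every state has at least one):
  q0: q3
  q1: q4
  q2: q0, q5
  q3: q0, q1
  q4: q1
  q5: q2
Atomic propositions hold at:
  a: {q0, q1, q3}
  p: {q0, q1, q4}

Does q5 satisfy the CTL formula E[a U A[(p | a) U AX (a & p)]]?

Sat(p | a) = {q0, q1, q3, q4}
Sat(a & p) = {q0, q1}
Sat(AX (a & p)) = {s : every successor in {q0, q1}} = {q3, q4}
A[(p | a) U AX (a & p)]: least fixpoint, start Z0 = Sat(AX (a & p)) = {q3, q4}, add states in Sat(p | a) with every successor in Z. Z1 = {q0, q1, q3, q4}; fixed.
Sat(A[(p | a) U AX (a & p)]) = {q0, q1, q3, q4}
E[a U A[(p | a) U AX (a & p)]]: least fixpoint, start Z0 = Sat(A[(p | a) U AX (a & p)]) = {q0, q1, q3, q4}, add states in Sat(a) with some successor in Z. Already a fixed point.
Sat(E[a U A[(p | a) U AX (a & p)]]) = {q0, q1, q3, q4}
q5 ∉ Sat(E[a U A[(p | a) U AX (a & p)]]) = {q0, q1, q3, q4}, so the formula does not hold at q5.

No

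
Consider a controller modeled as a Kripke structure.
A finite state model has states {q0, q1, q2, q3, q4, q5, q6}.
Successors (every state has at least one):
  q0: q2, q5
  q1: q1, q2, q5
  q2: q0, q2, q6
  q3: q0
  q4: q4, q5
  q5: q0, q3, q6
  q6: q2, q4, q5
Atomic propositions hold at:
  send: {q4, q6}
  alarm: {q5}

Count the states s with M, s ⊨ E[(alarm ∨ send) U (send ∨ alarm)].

Sat(alarm ∨ send) = {q4, q5, q6}
Sat(send ∨ alarm) = {q4, q5, q6}
E[(alarm ∨ send) U (send ∨ alarm)]: least fixpoint, start Z0 = Sat((send ∨ alarm)) = {q4, q5, q6}, add states in Sat(alarm ∨ send) with some successor in Z. Already a fixed point.
Sat(E[(alarm ∨ send) U (send ∨ alarm)]) = {q4, q5, q6}
|Sat(E[(alarm ∨ send) U (send ∨ alarm)])| = |{q4, q5, q6}| = 3.

3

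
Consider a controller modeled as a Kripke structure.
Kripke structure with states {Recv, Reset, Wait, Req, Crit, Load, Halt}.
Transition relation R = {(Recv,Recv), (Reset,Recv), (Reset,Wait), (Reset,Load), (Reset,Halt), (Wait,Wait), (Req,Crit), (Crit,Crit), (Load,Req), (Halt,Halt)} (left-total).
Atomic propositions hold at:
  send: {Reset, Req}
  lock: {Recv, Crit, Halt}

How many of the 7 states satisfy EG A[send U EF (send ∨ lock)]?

6

Sat(send ∨ lock) = {Recv, Reset, Req, Crit, Halt}
EF (send ∨ lock): least fixpoint, start Z0 = {Recv, Reset, Req, Crit, Halt}, add states with some successor in Z. Z1 = {Recv, Reset, Req, Crit, Load, Halt}; fixed.
Sat(EF (send ∨ lock)) = {Recv, Reset, Req, Crit, Load, Halt}
A[send U EF (send ∨ lock)]: least fixpoint, start Z0 = Sat(EF (send ∨ lock)) = {Recv, Reset, Req, Crit, Load, Halt}, add states in Sat(send) with every successor in Z. Already a fixed point.
Sat(A[send U EF (send ∨ lock)]) = {Recv, Reset, Req, Crit, Load, Halt}
EG A[send U EF (send ∨ lock)]: greatest fixpoint, start Z0 = {Recv, Reset, Req, Crit, Load, Halt}, keep only states in Sat with some successor in Z. Already a fixed point.
Sat(EG A[send U EF (send ∨ lock)]) = {Recv, Reset, Req, Crit, Load, Halt}
|Sat(EG A[send U EF (send ∨ lock)])| = |{Recv, Reset, Req, Crit, Load, Halt}| = 6.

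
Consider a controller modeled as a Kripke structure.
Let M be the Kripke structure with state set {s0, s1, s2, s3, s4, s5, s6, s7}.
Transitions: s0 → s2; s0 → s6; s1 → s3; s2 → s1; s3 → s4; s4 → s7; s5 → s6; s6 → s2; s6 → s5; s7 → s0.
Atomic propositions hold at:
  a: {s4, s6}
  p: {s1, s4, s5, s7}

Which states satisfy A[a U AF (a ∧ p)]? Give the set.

{s1, s2, s3, s4}

Sat(a ∧ p) = {s4}
AF (a ∧ p): least fixpoint, start Z0 = {s4}, add states with every successor in Z. Z1 = {s3, s4}; Z2 = {s1, s3, s4}; Z3 = {s1, s2, s3, s4}; fixed.
Sat(AF (a ∧ p)) = {s1, s2, s3, s4}
A[a U AF (a ∧ p)]: least fixpoint, start Z0 = Sat(AF (a ∧ p)) = {s1, s2, s3, s4}, add states in Sat(a) with every successor in Z. Already a fixed point.
Sat(A[a U AF (a ∧ p)]) = {s1, s2, s3, s4}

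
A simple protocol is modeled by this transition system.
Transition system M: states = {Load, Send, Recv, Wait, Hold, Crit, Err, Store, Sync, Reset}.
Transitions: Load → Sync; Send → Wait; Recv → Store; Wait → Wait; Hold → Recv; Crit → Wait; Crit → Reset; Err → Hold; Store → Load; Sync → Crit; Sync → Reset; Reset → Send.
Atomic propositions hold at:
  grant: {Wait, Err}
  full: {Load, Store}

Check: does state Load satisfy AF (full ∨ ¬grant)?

Yes

Sat(¬grant) = {Load, Send, Recv, Hold, Crit, Store, Sync, Reset}
Sat(full ∨ ¬grant) = {Load, Send, Recv, Hold, Crit, Store, Sync, Reset}
AF (full ∨ ¬grant): least fixpoint, start Z0 = {Load, Send, Recv, Hold, Crit, Store, Sync, Reset}, add states with every successor in Z. Z1 = {Load, Send, Recv, Hold, Crit, Err, Store, Sync, Reset}; fixed.
Sat(AF (full ∨ ¬grant)) = {Load, Send, Recv, Hold, Crit, Err, Store, Sync, Reset}
Load ∈ Sat(AF (full ∨ ¬grant)) = {Load, Send, Recv, Hold, Crit, Err, Store, Sync, Reset}, so the formula holds at Load.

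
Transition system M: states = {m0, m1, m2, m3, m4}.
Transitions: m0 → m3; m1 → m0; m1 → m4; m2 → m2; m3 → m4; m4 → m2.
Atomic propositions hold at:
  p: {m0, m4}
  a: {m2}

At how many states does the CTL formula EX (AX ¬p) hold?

4

Sat(¬p) = {m1, m2, m3}
Sat(AX ¬p) = {s : every successor in {m1, m2, m3}} = {m0, m2, m4}
Sat(EX (AX ¬p)) = {s : some successor in {m0, m2, m4}} = {m1, m2, m3, m4}
|Sat(EX (AX ¬p))| = |{m1, m2, m3, m4}| = 4.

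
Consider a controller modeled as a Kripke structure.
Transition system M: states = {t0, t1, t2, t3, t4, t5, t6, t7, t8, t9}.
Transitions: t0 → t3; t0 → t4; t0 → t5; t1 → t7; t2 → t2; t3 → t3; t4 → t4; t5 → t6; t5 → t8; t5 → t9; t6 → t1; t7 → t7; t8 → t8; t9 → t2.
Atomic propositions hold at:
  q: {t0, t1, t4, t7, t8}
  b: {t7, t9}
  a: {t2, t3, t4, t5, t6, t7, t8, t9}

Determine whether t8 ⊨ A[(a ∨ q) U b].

Sat(a ∨ q) = {t0, t1, t2, t3, t4, t5, t6, t7, t8, t9}
A[(a ∨ q) U b]: least fixpoint, start Z0 = Sat(b) = {t7, t9}, add states in Sat(a ∨ q) with every successor in Z. Z1 = {t1, t7, t9}; Z2 = {t1, t6, t7, t9}; fixed.
Sat(A[(a ∨ q) U b]) = {t1, t6, t7, t9}
t8 ∉ Sat(A[(a ∨ q) U b]) = {t1, t6, t7, t9}, so the formula does not hold at t8.

No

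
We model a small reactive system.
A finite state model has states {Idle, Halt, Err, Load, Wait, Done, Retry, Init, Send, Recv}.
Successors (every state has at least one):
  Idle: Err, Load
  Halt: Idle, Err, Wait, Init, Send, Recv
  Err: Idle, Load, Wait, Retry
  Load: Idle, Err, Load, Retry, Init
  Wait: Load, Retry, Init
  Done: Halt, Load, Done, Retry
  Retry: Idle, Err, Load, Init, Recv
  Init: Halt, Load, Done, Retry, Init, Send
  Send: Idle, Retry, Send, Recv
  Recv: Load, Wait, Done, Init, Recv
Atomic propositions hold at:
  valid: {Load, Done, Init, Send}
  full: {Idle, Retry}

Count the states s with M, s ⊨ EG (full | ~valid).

Sat(~valid) = {Idle, Halt, Err, Wait, Retry, Recv}
Sat(full | ~valid) = {Idle, Halt, Err, Wait, Retry, Recv}
EG (full | ~valid): greatest fixpoint, start Z0 = {Idle, Halt, Err, Wait, Retry, Recv}, keep only states in Sat with some successor in Z. Already a fixed point.
Sat(EG (full | ~valid)) = {Idle, Halt, Err, Wait, Retry, Recv}
|Sat(EG (full | ~valid))| = |{Idle, Halt, Err, Wait, Retry, Recv}| = 6.

6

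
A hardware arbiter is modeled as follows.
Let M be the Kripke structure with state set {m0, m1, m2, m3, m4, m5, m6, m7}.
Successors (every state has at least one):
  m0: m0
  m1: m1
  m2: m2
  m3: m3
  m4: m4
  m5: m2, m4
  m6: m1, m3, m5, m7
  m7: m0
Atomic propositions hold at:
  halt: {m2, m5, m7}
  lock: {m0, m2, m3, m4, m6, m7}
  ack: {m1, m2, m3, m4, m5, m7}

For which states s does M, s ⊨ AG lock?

{m0, m2, m3, m4, m7}

AG lock: greatest fixpoint, start Z0 = {m0, m2, m3, m4, m6, m7}, keep only states in Sat with every successor in Z. Z1 = {m0, m2, m3, m4, m7}; fixed.
Sat(AG lock) = {m0, m2, m3, m4, m7}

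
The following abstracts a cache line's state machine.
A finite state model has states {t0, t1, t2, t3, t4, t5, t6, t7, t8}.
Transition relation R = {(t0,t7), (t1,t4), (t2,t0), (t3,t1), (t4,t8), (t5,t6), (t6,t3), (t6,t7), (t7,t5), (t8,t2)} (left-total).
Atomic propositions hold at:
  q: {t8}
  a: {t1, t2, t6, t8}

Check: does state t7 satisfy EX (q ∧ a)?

No

Sat(q ∧ a) = {t8}
Sat(EX (q ∧ a)) = {s : some successor in {t8}} = {t4}
t7 ∉ Sat(EX (q ∧ a)) = {t4}, so the formula does not hold at t7.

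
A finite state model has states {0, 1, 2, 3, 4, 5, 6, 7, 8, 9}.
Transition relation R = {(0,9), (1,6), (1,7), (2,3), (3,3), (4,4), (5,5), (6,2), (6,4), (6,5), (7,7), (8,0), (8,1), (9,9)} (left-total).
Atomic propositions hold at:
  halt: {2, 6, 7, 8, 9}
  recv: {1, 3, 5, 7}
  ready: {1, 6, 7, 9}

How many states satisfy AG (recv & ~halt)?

2

Sat(~halt) = {0, 1, 3, 4, 5}
Sat(recv & ~halt) = {1, 3, 5}
AG (recv & ~halt): greatest fixpoint, start Z0 = {1, 3, 5}, keep only states in Sat with every successor in Z. Z1 = {3, 5}; fixed.
Sat(AG (recv & ~halt)) = {3, 5}
|Sat(AG (recv & ~halt))| = |{3, 5}| = 2.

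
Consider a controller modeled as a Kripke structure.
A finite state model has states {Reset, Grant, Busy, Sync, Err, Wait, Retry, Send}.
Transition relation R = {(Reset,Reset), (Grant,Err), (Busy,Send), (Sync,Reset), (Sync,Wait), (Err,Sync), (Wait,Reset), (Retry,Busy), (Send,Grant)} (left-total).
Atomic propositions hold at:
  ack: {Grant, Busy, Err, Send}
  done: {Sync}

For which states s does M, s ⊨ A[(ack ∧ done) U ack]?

{Grant, Busy, Err, Send}

Sat(ack ∧ done) = ∅
A[(ack ∧ done) U ack]: least fixpoint, start Z0 = Sat(ack) = {Grant, Busy, Err, Send}, add states in Sat(ack ∧ done) with every successor in Z. Already a fixed point.
Sat(A[(ack ∧ done) U ack]) = {Grant, Busy, Err, Send}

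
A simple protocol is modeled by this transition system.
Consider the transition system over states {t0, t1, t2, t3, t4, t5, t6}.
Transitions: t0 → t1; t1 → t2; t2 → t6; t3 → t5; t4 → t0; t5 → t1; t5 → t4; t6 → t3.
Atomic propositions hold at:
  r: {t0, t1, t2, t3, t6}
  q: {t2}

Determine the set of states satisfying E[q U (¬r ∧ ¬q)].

Sat(¬r) = {t4, t5}
Sat(¬q) = {t0, t1, t3, t4, t5, t6}
Sat(¬r ∧ ¬q) = {t4, t5}
E[q U (¬r ∧ ¬q)]: least fixpoint, start Z0 = Sat((¬r ∧ ¬q)) = {t4, t5}, add states in Sat(q) with some successor in Z. Already a fixed point.
Sat(E[q U (¬r ∧ ¬q)]) = {t4, t5}

{t4, t5}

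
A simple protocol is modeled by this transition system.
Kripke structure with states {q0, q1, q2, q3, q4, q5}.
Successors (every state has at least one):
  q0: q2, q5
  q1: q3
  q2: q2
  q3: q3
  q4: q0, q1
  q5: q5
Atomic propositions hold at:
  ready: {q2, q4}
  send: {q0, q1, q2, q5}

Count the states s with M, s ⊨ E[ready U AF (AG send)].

4

AG send: greatest fixpoint, start Z0 = {q0, q1, q2, q5}, keep only states in Sat with every successor in Z. Z1 = {q0, q2, q5}; fixed.
Sat(AG send) = {q0, q2, q5}
AF (AG send): least fixpoint, start Z0 = {q0, q2, q5}, add states with every successor in Z. Already a fixed point.
Sat(AF (AG send)) = {q0, q2, q5}
E[ready U AF (AG send)]: least fixpoint, start Z0 = Sat(AF (AG send)) = {q0, q2, q5}, add states in Sat(ready) with some successor in Z. Z1 = {q0, q2, q4, q5}; fixed.
Sat(E[ready U AF (AG send)]) = {q0, q2, q4, q5}
|Sat(E[ready U AF (AG send)])| = |{q0, q2, q4, q5}| = 4.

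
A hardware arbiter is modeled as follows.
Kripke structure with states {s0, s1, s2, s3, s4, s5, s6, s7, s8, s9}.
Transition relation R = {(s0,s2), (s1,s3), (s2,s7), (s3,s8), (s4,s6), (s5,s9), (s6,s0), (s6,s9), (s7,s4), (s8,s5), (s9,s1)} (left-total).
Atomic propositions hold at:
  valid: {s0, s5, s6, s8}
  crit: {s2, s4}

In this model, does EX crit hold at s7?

Yes

Sat(EX crit) = {s : some successor in {s2, s4}} = {s0, s7}
s7 ∈ Sat(EX crit) = {s0, s7}, so the formula holds at s7.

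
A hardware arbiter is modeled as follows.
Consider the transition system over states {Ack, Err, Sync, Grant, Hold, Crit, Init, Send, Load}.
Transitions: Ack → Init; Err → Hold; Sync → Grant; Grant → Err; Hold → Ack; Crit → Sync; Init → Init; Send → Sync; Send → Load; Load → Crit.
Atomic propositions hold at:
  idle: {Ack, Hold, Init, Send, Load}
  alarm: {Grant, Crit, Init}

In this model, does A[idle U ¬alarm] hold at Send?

Yes

Sat(¬alarm) = {Ack, Err, Sync, Hold, Send, Load}
A[idle U ¬alarm]: least fixpoint, start Z0 = Sat(¬alarm) = {Ack, Err, Sync, Hold, Send, Load}, add states in Sat(idle) with every successor in Z. Already a fixed point.
Sat(A[idle U ¬alarm]) = {Ack, Err, Sync, Hold, Send, Load}
Send ∈ Sat(A[idle U ¬alarm]) = {Ack, Err, Sync, Hold, Send, Load}, so the formula holds at Send.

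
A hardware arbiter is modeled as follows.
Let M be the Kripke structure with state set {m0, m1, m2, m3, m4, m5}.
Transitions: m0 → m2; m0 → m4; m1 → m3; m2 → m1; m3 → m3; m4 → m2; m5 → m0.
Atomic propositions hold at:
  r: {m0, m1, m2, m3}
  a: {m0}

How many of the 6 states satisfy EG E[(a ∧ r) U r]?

Sat(a ∧ r) = {m0}
E[(a ∧ r) U r]: least fixpoint, start Z0 = Sat(r) = {m0, m1, m2, m3}, add states in Sat(a ∧ r) with some successor in Z. Already a fixed point.
Sat(E[(a ∧ r) U r]) = {m0, m1, m2, m3}
EG E[(a ∧ r) U r]: greatest fixpoint, start Z0 = {m0, m1, m2, m3}, keep only states in Sat with some successor in Z. Already a fixed point.
Sat(EG E[(a ∧ r) U r]) = {m0, m1, m2, m3}
|Sat(EG E[(a ∧ r) U r])| = |{m0, m1, m2, m3}| = 4.

4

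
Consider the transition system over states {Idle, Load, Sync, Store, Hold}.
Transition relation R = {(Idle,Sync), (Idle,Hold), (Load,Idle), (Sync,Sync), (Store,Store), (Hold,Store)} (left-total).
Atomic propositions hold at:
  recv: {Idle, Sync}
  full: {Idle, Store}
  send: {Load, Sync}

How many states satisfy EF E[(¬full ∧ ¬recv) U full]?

Sat(¬full) = {Load, Sync, Hold}
Sat(¬recv) = {Load, Store, Hold}
Sat(¬full ∧ ¬recv) = {Load, Hold}
E[(¬full ∧ ¬recv) U full]: least fixpoint, start Z0 = Sat(full) = {Idle, Store}, add states in Sat(¬full ∧ ¬recv) with some successor in Z. Z1 = {Idle, Load, Store, Hold}; fixed.
Sat(E[(¬full ∧ ¬recv) U full]) = {Idle, Load, Store, Hold}
EF E[(¬full ∧ ¬recv) U full]: least fixpoint, start Z0 = {Idle, Load, Store, Hold}, add states with some successor in Z. Already a fixed point.
Sat(EF E[(¬full ∧ ¬recv) U full]) = {Idle, Load, Store, Hold}
|Sat(EF E[(¬full ∧ ¬recv) U full])| = |{Idle, Load, Store, Hold}| = 4.

4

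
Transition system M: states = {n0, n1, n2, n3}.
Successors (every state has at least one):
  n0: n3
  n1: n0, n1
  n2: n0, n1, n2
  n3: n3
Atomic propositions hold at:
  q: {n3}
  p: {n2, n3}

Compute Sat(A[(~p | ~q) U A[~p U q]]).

Sat(~p) = {n0, n1}
Sat(~q) = {n0, n1, n2}
Sat(~p | ~q) = {n0, n1, n2}
A[~p U q]: least fixpoint, start Z0 = Sat(q) = {n3}, add states in Sat(~p) with every successor in Z. Z1 = {n0, n3}; fixed.
Sat(A[~p U q]) = {n0, n3}
A[(~p | ~q) U A[~p U q]]: least fixpoint, start Z0 = Sat(A[~p U q]) = {n0, n3}, add states in Sat(~p | ~q) with every successor in Z. Already a fixed point.
Sat(A[(~p | ~q) U A[~p U q]]) = {n0, n3}

{n0, n3}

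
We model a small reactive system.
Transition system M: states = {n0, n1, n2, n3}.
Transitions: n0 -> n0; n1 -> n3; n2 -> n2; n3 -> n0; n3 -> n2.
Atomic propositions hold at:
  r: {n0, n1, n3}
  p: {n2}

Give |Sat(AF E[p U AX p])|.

Sat(AX p) = {s : every successor in {n2}} = {n2}
E[p U AX p]: least fixpoint, start Z0 = Sat(AX p) = {n2}, add states in Sat(p) with some successor in Z. Already a fixed point.
Sat(E[p U AX p]) = {n2}
AF E[p U AX p]: least fixpoint, start Z0 = {n2}, add states with every successor in Z. Already a fixed point.
Sat(AF E[p U AX p]) = {n2}
|Sat(AF E[p U AX p])| = |{n2}| = 1.

1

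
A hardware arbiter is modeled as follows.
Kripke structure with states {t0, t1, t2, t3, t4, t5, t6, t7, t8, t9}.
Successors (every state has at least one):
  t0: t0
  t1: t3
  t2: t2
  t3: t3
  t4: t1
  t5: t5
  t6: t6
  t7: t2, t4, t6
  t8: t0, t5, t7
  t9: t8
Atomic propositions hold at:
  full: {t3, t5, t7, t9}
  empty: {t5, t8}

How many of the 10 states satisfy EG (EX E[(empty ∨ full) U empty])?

3

Sat(empty ∨ full) = {t3, t5, t7, t8, t9}
E[(empty ∨ full) U empty]: least fixpoint, start Z0 = Sat(empty) = {t5, t8}, add states in Sat(empty ∨ full) with some successor in Z. Z1 = {t5, t8, t9}; fixed.
Sat(E[(empty ∨ full) U empty]) = {t5, t8, t9}
Sat(EX E[(empty ∨ full) U empty]) = {s : some successor in {t5, t8, t9}} = {t5, t8, t9}
EG (EX E[(empty ∨ full) U empty]): greatest fixpoint, start Z0 = {t5, t8, t9}, keep only states in Sat with some successor in Z. Already a fixed point.
Sat(EG (EX E[(empty ∨ full) U empty])) = {t5, t8, t9}
|Sat(EG (EX E[(empty ∨ full) U empty]))| = |{t5, t8, t9}| = 3.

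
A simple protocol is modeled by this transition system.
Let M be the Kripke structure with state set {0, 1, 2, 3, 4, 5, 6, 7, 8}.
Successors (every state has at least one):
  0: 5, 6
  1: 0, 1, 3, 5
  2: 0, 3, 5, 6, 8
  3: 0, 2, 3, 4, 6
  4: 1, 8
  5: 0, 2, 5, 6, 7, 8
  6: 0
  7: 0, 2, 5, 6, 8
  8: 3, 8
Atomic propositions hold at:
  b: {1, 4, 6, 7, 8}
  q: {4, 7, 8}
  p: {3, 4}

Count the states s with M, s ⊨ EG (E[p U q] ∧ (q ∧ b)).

E[p U q]: least fixpoint, start Z0 = Sat(q) = {4, 7, 8}, add states in Sat(p) with some successor in Z. Z1 = {3, 4, 7, 8}; fixed.
Sat(E[p U q]) = {3, 4, 7, 8}
Sat(q ∧ b) = {4, 7, 8}
Sat(E[p U q] ∧ (q ∧ b)) = {4, 7, 8}
EG (E[p U q] ∧ (q ∧ b)): greatest fixpoint, start Z0 = {4, 7, 8}, keep only states in Sat with some successor in Z. Already a fixed point.
Sat(EG (E[p U q] ∧ (q ∧ b))) = {4, 7, 8}
|Sat(EG (E[p U q] ∧ (q ∧ b)))| = |{4, 7, 8}| = 3.

3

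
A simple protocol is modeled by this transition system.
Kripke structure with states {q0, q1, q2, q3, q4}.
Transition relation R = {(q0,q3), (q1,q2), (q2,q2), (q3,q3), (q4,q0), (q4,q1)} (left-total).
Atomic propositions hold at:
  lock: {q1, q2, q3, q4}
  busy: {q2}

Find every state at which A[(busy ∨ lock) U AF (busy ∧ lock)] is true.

Sat(busy ∨ lock) = {q1, q2, q3, q4}
Sat(busy ∧ lock) = {q2}
AF (busy ∧ lock): least fixpoint, start Z0 = {q2}, add states with every successor in Z. Z1 = {q1, q2}; fixed.
Sat(AF (busy ∧ lock)) = {q1, q2}
A[(busy ∨ lock) U AF (busy ∧ lock)]: least fixpoint, start Z0 = Sat(AF (busy ∧ lock)) = {q1, q2}, add states in Sat(busy ∨ lock) with every successor in Z. Already a fixed point.
Sat(A[(busy ∨ lock) U AF (busy ∧ lock)]) = {q1, q2}

{q1, q2}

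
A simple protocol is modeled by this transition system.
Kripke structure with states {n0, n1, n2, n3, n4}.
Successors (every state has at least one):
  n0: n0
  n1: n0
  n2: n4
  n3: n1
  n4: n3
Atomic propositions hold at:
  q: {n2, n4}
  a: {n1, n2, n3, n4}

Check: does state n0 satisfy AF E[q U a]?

E[q U a]: least fixpoint, start Z0 = Sat(a) = {n1, n2, n3, n4}, add states in Sat(q) with some successor in Z. Already a fixed point.
Sat(E[q U a]) = {n1, n2, n3, n4}
AF E[q U a]: least fixpoint, start Z0 = {n1, n2, n3, n4}, add states with every successor in Z. Already a fixed point.
Sat(AF E[q U a]) = {n1, n2, n3, n4}
n0 ∉ Sat(AF E[q U a]) = {n1, n2, n3, n4}, so the formula does not hold at n0.

No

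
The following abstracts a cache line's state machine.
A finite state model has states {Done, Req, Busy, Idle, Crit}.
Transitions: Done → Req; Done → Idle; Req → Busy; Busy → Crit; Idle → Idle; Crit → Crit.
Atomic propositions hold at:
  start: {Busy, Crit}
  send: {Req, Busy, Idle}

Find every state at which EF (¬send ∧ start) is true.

Sat(¬send) = {Done, Crit}
Sat(¬send ∧ start) = {Crit}
EF (¬send ∧ start): least fixpoint, start Z0 = {Crit}, add states with some successor in Z. Z1 = {Busy, Crit}; Z2 = {Req, Busy, Crit}; Z3 = {Done, Req, Busy, Crit}; fixed.
Sat(EF (¬send ∧ start)) = {Done, Req, Busy, Crit}

{Done, Req, Busy, Crit}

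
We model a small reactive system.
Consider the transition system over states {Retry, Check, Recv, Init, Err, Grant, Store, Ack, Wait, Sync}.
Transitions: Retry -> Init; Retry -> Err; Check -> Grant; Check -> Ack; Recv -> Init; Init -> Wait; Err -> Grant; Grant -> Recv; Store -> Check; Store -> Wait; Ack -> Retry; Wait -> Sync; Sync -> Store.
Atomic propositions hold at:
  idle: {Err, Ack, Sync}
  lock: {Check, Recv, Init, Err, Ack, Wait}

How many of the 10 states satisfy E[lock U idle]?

E[lock U idle]: least fixpoint, start Z0 = Sat(idle) = {Err, Ack, Sync}, add states in Sat(lock) with some successor in Z. Z1 = {Check, Err, Ack, Wait, Sync}; Z2 = {Check, Init, Err, Ack, Wait, Sync}; Z3 = {Check, Recv, Init, Err, Ack, Wait, Sync}; fixed.
Sat(E[lock U idle]) = {Check, Recv, Init, Err, Ack, Wait, Sync}
|Sat(E[lock U idle])| = |{Check, Recv, Init, Err, Ack, Wait, Sync}| = 7.

7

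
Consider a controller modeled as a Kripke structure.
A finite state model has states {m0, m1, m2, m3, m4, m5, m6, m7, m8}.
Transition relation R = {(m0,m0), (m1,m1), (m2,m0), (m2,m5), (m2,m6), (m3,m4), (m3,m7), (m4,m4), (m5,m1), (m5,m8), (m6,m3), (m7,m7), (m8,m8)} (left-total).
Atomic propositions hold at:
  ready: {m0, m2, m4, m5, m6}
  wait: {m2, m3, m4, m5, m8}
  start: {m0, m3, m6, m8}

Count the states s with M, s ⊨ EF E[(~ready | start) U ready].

6

Sat(~ready) = {m1, m3, m7, m8}
Sat(~ready | start) = {m0, m1, m3, m6, m7, m8}
E[(~ready | start) U ready]: least fixpoint, start Z0 = Sat(ready) = {m0, m2, m4, m5, m6}, add states in Sat(~ready | start) with some successor in Z. Z1 = {m0, m2, m3, m4, m5, m6}; fixed.
Sat(E[(~ready | start) U ready]) = {m0, m2, m3, m4, m5, m6}
EF E[(~ready | start) U ready]: least fixpoint, start Z0 = {m0, m2, m3, m4, m5, m6}, add states with some successor in Z. Already a fixed point.
Sat(EF E[(~ready | start) U ready]) = {m0, m2, m3, m4, m5, m6}
|Sat(EF E[(~ready | start) U ready])| = |{m0, m2, m3, m4, m5, m6}| = 6.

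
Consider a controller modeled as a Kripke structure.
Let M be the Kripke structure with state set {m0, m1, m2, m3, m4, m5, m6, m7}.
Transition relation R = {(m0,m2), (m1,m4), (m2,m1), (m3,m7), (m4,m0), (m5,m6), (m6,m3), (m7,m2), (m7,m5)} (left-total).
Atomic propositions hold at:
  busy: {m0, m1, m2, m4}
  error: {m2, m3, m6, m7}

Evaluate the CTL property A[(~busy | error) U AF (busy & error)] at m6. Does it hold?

No

Sat(~busy) = {m3, m5, m6, m7}
Sat(~busy | error) = {m2, m3, m5, m6, m7}
Sat(busy & error) = {m2}
AF (busy & error): least fixpoint, start Z0 = {m2}, add states with every successor in Z. Z1 = {m0, m2}; Z2 = {m0, m2, m4}; Z3 = {m0, m1, m2, m4}; fixed.
Sat(AF (busy & error)) = {m0, m1, m2, m4}
A[(~busy | error) U AF (busy & error)]: least fixpoint, start Z0 = Sat(AF (busy & error)) = {m0, m1, m2, m4}, add states in Sat(~busy | error) with every successor in Z. Already a fixed point.
Sat(A[(~busy | error) U AF (busy & error)]) = {m0, m1, m2, m4}
m6 ∉ Sat(A[(~busy | error) U AF (busy & error)]) = {m0, m1, m2, m4}, so the formula does not hold at m6.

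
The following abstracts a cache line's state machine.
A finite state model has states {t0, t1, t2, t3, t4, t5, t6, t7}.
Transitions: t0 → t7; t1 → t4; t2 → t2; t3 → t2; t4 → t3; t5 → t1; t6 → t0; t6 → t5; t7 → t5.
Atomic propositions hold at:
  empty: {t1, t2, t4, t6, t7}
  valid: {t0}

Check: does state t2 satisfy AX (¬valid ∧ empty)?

Sat(¬valid) = {t1, t2, t3, t4, t5, t6, t7}
Sat(¬valid ∧ empty) = {t1, t2, t4, t6, t7}
Sat(AX (¬valid ∧ empty)) = {s : every successor in {t1, t2, t4, t6, t7}} = {t0, t1, t2, t3, t5}
t2 ∈ Sat(AX (¬valid ∧ empty)) = {t0, t1, t2, t3, t5}, so the formula holds at t2.

Yes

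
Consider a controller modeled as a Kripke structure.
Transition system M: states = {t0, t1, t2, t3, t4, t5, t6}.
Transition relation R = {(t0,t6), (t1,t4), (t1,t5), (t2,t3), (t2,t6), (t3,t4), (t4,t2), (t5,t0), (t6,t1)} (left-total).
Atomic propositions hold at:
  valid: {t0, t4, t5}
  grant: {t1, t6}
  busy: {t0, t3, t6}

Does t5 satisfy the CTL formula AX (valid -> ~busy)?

No

Sat(~busy) = {t1, t2, t4, t5}
Sat(valid -> ~busy) = {t1, t2, t3, t4, t5, t6}
Sat(AX (valid -> ~busy)) = {s : every successor in {t1, t2, t3, t4, t5, t6}} = {t0, t1, t2, t3, t4, t6}
t5 ∉ Sat(AX (valid -> ~busy)) = {t0, t1, t2, t3, t4, t6}, so the formula does not hold at t5.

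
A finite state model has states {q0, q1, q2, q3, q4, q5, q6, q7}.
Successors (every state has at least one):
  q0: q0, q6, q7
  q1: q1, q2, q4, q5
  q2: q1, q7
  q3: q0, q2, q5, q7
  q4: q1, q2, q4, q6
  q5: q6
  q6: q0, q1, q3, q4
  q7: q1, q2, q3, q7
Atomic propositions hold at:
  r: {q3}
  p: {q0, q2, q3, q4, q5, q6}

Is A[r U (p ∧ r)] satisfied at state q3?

Sat(p ∧ r) = {q3}
A[r U (p ∧ r)]: least fixpoint, start Z0 = Sat((p ∧ r)) = {q3}, add states in Sat(r) with every successor in Z. Already a fixed point.
Sat(A[r U (p ∧ r)]) = {q3}
q3 ∈ Sat(A[r U (p ∧ r)]) = {q3}, so the formula holds at q3.

Yes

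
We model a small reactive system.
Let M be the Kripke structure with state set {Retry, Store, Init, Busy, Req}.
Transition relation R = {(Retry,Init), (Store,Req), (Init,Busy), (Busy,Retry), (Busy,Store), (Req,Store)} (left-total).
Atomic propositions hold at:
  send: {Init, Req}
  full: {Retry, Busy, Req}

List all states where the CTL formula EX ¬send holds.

{Init, Busy, Req}

Sat(¬send) = {Retry, Store, Busy}
Sat(EX ¬send) = {s : some successor in {Retry, Store, Busy}} = {Init, Busy, Req}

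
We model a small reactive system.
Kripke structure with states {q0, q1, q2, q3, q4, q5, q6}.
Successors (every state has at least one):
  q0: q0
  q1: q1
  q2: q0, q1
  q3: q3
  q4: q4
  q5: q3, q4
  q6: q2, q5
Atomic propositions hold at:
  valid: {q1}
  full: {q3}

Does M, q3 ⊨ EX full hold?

Yes

Sat(EX full) = {s : some successor in {q3}} = {q3, q5}
q3 ∈ Sat(EX full) = {q3, q5}, so the formula holds at q3.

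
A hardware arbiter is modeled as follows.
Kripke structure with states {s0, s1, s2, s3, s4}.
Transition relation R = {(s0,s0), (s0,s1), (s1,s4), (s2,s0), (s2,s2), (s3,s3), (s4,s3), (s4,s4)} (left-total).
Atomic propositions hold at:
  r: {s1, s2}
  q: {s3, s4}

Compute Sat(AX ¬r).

{s1, s3, s4}

Sat(¬r) = {s0, s3, s4}
Sat(AX ¬r) = {s : every successor in {s0, s3, s4}} = {s1, s3, s4}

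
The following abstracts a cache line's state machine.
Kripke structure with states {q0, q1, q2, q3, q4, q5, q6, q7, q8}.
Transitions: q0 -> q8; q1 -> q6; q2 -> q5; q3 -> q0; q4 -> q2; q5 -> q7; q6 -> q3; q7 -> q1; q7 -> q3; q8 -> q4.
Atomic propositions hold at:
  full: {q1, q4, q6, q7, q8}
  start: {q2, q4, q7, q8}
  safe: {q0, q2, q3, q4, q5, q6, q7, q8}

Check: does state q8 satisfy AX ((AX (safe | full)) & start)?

Yes

Sat(safe | full) = {q0, q1, q2, q3, q4, q5, q6, q7, q8}
Sat(AX (safe | full)) = {s : every successor in {q0, q1, q2, q3, q4, q5, q6, q7, q8}} = {q0, q1, q2, q3, q4, q5, q6, q7, q8}
Sat((AX (safe | full)) & start) = {q2, q4, q7, q8}
Sat(AX ((AX (safe | full)) & start)) = {s : every successor in {q2, q4, q7, q8}} = {q0, q4, q5, q8}
q8 ∈ Sat(AX ((AX (safe | full)) & start)) = {q0, q4, q5, q8}, so the formula holds at q8.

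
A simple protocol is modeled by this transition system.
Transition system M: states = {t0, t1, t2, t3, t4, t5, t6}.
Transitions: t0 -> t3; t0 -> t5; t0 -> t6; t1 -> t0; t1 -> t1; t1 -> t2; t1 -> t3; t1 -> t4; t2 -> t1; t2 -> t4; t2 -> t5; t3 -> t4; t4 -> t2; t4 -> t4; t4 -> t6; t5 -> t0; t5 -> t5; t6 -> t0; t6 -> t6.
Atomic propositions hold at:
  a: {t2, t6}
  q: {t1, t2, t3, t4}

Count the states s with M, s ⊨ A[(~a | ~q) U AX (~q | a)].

2

Sat(~a) = {t0, t1, t3, t4, t5}
Sat(~q) = {t0, t5, t6}
Sat(~a | ~q) = {t0, t1, t3, t4, t5, t6}
Sat(~q | a) = {t0, t2, t5, t6}
Sat(AX (~q | a)) = {s : every successor in {t0, t2, t5, t6}} = {t5, t6}
A[(~a | ~q) U AX (~q | a)]: least fixpoint, start Z0 = Sat(AX (~q | a)) = {t5, t6}, add states in Sat(~a | ~q) with every successor in Z. Already a fixed point.
Sat(A[(~a | ~q) U AX (~q | a)]) = {t5, t6}
|Sat(A[(~a | ~q) U AX (~q | a)])| = |{t5, t6}| = 2.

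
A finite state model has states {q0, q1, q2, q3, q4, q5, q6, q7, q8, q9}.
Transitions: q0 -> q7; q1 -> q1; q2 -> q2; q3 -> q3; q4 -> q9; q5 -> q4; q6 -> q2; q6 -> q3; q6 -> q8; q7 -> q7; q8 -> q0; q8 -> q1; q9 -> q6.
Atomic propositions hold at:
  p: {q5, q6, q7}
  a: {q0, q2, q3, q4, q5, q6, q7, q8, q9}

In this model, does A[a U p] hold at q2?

A[a U p]: least fixpoint, start Z0 = Sat(p) = {q5, q6, q7}, add states in Sat(a) with every successor in Z. Z1 = {q0, q5, q6, q7, q9}; Z2 = {q0, q4, q5, q6, q7, q9}; fixed.
Sat(A[a U p]) = {q0, q4, q5, q6, q7, q9}
q2 ∉ Sat(A[a U p]) = {q0, q4, q5, q6, q7, q9}, so the formula does not hold at q2.

No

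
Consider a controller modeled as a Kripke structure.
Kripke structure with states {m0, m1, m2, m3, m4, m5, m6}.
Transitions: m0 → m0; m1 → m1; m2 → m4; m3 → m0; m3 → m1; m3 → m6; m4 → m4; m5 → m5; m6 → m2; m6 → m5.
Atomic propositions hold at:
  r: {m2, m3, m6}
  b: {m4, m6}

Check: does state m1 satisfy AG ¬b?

Yes

Sat(¬b) = {m0, m1, m2, m3, m5}
AG ¬b: greatest fixpoint, start Z0 = {m0, m1, m2, m3, m5}, keep only states in Sat with every successor in Z. Z1 = {m0, m1, m5}; fixed.
Sat(AG ¬b) = {m0, m1, m5}
m1 ∈ Sat(AG ¬b) = {m0, m1, m5}, so the formula holds at m1.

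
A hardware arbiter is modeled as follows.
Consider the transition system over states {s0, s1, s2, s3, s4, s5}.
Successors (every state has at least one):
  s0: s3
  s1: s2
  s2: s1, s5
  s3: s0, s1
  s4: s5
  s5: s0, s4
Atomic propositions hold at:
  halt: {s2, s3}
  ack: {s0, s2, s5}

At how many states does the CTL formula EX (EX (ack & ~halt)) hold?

Sat(~halt) = {s0, s1, s4, s5}
Sat(ack & ~halt) = {s0, s5}
Sat(EX (ack & ~halt)) = {s : some successor in {s0, s5}} = {s2, s3, s4, s5}
Sat(EX (EX (ack & ~halt))) = {s : some successor in {s2, s3, s4, s5}} = {s0, s1, s2, s4, s5}
|Sat(EX (EX (ack & ~halt)))| = |{s0, s1, s2, s4, s5}| = 5.

5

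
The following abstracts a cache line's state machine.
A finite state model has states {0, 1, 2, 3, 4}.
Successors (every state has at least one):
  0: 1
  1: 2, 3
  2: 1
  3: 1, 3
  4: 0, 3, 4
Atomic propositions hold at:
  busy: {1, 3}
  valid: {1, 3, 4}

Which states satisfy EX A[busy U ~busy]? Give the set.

{1, 4}

Sat(~busy) = {0, 2, 4}
A[busy U ~busy]: least fixpoint, start Z0 = Sat(~busy) = {0, 2, 4}, add states in Sat(busy) with every successor in Z. Already a fixed point.
Sat(A[busy U ~busy]) = {0, 2, 4}
Sat(EX A[busy U ~busy]) = {s : some successor in {0, 2, 4}} = {1, 4}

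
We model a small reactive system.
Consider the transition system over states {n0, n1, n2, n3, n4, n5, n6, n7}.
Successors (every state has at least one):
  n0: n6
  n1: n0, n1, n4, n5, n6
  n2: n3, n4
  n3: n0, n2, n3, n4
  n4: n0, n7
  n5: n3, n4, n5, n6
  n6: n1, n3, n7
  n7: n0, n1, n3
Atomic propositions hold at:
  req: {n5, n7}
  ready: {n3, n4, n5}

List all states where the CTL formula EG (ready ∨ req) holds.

{n3, n4, n5, n7}

Sat(ready ∨ req) = {n3, n4, n5, n7}
EG (ready ∨ req): greatest fixpoint, start Z0 = {n3, n4, n5, n7}, keep only states in Sat with some successor in Z. Already a fixed point.
Sat(EG (ready ∨ req)) = {n3, n4, n5, n7}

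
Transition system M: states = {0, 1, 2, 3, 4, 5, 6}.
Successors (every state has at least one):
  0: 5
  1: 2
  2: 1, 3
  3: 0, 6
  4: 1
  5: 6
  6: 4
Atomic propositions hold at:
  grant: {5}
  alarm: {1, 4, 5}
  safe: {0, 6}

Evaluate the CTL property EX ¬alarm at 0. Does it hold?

Sat(¬alarm) = {0, 2, 3, 6}
Sat(EX ¬alarm) = {s : some successor in {0, 2, 3, 6}} = {1, 2, 3, 5}
0 ∉ Sat(EX ¬alarm) = {1, 2, 3, 5}, so the formula does not hold at 0.

No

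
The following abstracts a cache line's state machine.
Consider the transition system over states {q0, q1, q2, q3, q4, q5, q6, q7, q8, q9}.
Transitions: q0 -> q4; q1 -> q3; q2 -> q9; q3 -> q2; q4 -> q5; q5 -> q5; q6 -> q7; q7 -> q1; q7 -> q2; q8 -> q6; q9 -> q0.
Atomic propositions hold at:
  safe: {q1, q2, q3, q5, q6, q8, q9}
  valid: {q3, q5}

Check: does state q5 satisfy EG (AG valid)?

AG valid: greatest fixpoint, start Z0 = {q3, q5}, keep only states in Sat with every successor in Z. Z1 = {q5}; fixed.
Sat(AG valid) = {q5}
EG (AG valid): greatest fixpoint, start Z0 = {q5}, keep only states in Sat with some successor in Z. Already a fixed point.
Sat(EG (AG valid)) = {q5}
q5 ∈ Sat(EG (AG valid)) = {q5}, so the formula holds at q5.

Yes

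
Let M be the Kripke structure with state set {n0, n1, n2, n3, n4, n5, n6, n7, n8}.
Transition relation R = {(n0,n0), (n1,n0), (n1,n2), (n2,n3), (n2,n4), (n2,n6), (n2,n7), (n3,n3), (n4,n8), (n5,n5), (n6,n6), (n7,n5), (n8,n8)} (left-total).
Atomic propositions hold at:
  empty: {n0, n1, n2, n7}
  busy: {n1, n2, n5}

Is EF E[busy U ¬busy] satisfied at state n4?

Sat(¬busy) = {n0, n3, n4, n6, n7, n8}
E[busy U ¬busy]: least fixpoint, start Z0 = Sat(¬busy) = {n0, n3, n4, n6, n7, n8}, add states in Sat(busy) with some successor in Z. Z1 = {n0, n1, n2, n3, n4, n6, n7, n8}; fixed.
Sat(E[busy U ¬busy]) = {n0, n1, n2, n3, n4, n6, n7, n8}
EF E[busy U ¬busy]: least fixpoint, start Z0 = {n0, n1, n2, n3, n4, n6, n7, n8}, add states with some successor in Z. Already a fixed point.
Sat(EF E[busy U ¬busy]) = {n0, n1, n2, n3, n4, n6, n7, n8}
n4 ∈ Sat(EF E[busy U ¬busy]) = {n0, n1, n2, n3, n4, n6, n7, n8}, so the formula holds at n4.

Yes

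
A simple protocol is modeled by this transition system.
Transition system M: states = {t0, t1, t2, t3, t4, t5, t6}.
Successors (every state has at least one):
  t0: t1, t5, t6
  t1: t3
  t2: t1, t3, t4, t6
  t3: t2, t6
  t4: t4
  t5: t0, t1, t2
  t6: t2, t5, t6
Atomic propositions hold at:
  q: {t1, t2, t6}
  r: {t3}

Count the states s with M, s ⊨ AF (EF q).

EF q: least fixpoint, start Z0 = {t1, t2, t6}, add states with some successor in Z. Z1 = {t0, t1, t2, t3, t5, t6}; fixed.
Sat(EF q) = {t0, t1, t2, t3, t5, t6}
AF (EF q): least fixpoint, start Z0 = {t0, t1, t2, t3, t5, t6}, add states with every successor in Z. Already a fixed point.
Sat(AF (EF q)) = {t0, t1, t2, t3, t5, t6}
|Sat(AF (EF q))| = |{t0, t1, t2, t3, t5, t6}| = 6.

6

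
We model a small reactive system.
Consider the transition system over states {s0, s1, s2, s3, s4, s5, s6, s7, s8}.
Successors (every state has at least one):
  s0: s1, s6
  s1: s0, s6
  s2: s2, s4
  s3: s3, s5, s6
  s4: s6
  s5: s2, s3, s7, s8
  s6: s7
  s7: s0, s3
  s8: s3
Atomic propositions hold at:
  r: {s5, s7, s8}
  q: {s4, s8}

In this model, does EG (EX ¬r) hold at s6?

Sat(¬r) = {s0, s1, s2, s3, s4, s6}
Sat(EX ¬r) = {s : some successor in {s0, s1, s2, s3, s4, s6}} = {s0, s1, s2, s3, s4, s5, s7, s8}
EG (EX ¬r): greatest fixpoint, start Z0 = {s0, s1, s2, s3, s4, s5, s7, s8}, keep only states in Sat with some successor in Z. Z1 = {s0, s1, s2, s3, s5, s7, s8}; fixed.
Sat(EG (EX ¬r)) = {s0, s1, s2, s3, s5, s7, s8}
s6 ∉ Sat(EG (EX ¬r)) = {s0, s1, s2, s3, s5, s7, s8}, so the formula does not hold at s6.

No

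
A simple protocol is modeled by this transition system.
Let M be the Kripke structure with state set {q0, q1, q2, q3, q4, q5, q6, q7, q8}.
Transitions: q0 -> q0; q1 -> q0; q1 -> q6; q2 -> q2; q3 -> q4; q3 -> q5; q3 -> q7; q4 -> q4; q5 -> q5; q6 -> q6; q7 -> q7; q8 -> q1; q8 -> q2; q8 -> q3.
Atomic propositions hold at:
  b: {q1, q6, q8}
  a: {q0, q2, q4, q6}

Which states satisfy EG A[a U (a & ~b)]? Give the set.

Sat(~b) = {q0, q2, q3, q4, q5, q7}
Sat(a & ~b) = {q0, q2, q4}
A[a U (a & ~b)]: least fixpoint, start Z0 = Sat((a & ~b)) = {q0, q2, q4}, add states in Sat(a) with every successor in Z. Already a fixed point.
Sat(A[a U (a & ~b)]) = {q0, q2, q4}
EG A[a U (a & ~b)]: greatest fixpoint, start Z0 = {q0, q2, q4}, keep only states in Sat with some successor in Z. Already a fixed point.
Sat(EG A[a U (a & ~b)]) = {q0, q2, q4}

{q0, q2, q4}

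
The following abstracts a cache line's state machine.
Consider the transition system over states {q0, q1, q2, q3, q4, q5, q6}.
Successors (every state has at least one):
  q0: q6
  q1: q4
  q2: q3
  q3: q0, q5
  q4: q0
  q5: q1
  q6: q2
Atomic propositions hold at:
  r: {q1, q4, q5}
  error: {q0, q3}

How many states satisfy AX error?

2

Sat(AX error) = {s : every successor in {q0, q3}} = {q2, q4}
|Sat(AX error)| = |{q2, q4}| = 2.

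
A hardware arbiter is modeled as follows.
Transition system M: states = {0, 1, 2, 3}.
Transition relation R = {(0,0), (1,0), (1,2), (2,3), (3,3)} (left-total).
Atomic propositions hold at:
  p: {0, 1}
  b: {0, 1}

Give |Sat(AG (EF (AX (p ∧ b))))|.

Sat(p ∧ b) = {0, 1}
Sat(AX (p ∧ b)) = {s : every successor in {0, 1}} = {0}
EF (AX (p ∧ b)): least fixpoint, start Z0 = {0}, add states with some successor in Z. Z1 = {0, 1}; fixed.
Sat(EF (AX (p ∧ b))) = {0, 1}
AG (EF (AX (p ∧ b))): greatest fixpoint, start Z0 = {0, 1}, keep only states in Sat with every successor in Z. Z1 = {0}; fixed.
Sat(AG (EF (AX (p ∧ b)))) = {0}
|Sat(AG (EF (AX (p ∧ b))))| = |{0}| = 1.

1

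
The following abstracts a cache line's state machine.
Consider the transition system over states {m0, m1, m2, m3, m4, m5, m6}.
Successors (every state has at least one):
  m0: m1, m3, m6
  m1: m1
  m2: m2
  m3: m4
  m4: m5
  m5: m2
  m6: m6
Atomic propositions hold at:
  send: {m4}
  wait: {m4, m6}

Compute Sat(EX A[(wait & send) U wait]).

{m0, m3, m6}

Sat(wait & send) = {m4}
A[(wait & send) U wait]: least fixpoint, start Z0 = Sat(wait) = {m4, m6}, add states in Sat(wait & send) with every successor in Z. Already a fixed point.
Sat(A[(wait & send) U wait]) = {m4, m6}
Sat(EX A[(wait & send) U wait]) = {s : some successor in {m4, m6}} = {m0, m3, m6}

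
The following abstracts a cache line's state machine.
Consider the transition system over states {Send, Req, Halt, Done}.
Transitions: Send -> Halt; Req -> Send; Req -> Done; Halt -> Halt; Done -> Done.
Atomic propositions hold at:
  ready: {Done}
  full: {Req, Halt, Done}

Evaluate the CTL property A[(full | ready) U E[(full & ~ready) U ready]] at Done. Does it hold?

Sat(full | ready) = {Req, Halt, Done}
Sat(~ready) = {Send, Req, Halt}
Sat(full & ~ready) = {Req, Halt}
E[(full & ~ready) U ready]: least fixpoint, start Z0 = Sat(ready) = {Done}, add states in Sat(full & ~ready) with some successor in Z. Z1 = {Req, Done}; fixed.
Sat(E[(full & ~ready) U ready]) = {Req, Done}
A[(full | ready) U E[(full & ~ready) U ready]]: least fixpoint, start Z0 = Sat(E[(full & ~ready) U ready]) = {Req, Done}, add states in Sat(full | ready) with every successor in Z. Already a fixed point.
Sat(A[(full | ready) U E[(full & ~ready) U ready]]) = {Req, Done}
Done ∈ Sat(A[(full | ready) U E[(full & ~ready) U ready]]) = {Req, Done}, so the formula holds at Done.

Yes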